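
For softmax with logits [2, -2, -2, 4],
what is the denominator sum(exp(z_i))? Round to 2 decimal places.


Denom = e^2=7.3891 + e^-2=0.1353 + e^-2=0.1353 + e^4=54.5982. Sum = 62.2579, which rounds to 62.26.

62.26


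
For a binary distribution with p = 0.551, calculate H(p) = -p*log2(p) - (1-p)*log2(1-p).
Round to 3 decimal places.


H = -0.551*log2(0.551) - 0.449*log2(0.449) = 0.992.

0.992


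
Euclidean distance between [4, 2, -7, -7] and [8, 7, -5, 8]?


d = sqrt(sum of squared differences). (4-8)^2=16, (2-7)^2=25, (-7--5)^2=4, (-7-8)^2=225. Sum = 270.

sqrt(270)


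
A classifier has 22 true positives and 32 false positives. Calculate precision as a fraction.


Precision = TP / (TP + FP) = 22 / 54 = 11/27.

11/27


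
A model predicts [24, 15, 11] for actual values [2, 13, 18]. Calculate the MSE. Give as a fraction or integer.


MSE = (1/3) * ((2-24)^2=484 + (13-15)^2=4 + (18-11)^2=49). Sum = 537. MSE = 179.

179


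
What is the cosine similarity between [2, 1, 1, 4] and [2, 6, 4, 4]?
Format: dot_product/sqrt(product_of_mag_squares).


dot = 30. |a|^2 = 22, |b|^2 = 72. cos = 30/sqrt(1584).

30/sqrt(1584)


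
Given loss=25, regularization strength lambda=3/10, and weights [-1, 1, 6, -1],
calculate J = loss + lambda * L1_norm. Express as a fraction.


L1 norm = sum(|w|) = 9. J = 25 + 3/10 * 9 = 277/10.

277/10


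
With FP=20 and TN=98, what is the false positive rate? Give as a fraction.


FPR = FP / (FP + TN) = 20 / 118 = 10/59.

10/59


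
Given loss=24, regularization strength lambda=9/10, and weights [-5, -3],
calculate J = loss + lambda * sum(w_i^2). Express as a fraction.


L2 sq norm = sum(w^2) = 34. J = 24 + 9/10 * 34 = 273/5.

273/5


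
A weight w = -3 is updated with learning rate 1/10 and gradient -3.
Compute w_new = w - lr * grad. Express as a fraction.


w_new = -3 - 1/10 * -3 = -3 - -3/10 = -27/10.

-27/10


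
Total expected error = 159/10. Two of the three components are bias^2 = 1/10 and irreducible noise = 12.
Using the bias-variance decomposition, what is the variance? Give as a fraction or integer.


Total error = bias^2 + variance + irreducible noise. So variance = 159/10 - 1/10 - 12 = 19/5.

19/5


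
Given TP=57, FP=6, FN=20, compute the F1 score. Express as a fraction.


Precision = 57/63 = 19/21. Recall = 57/77 = 57/77. F1 = 2*P*R/(P+R) = 57/70.

57/70


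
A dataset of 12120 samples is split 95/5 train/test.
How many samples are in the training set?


Test set = 12120 * 5% = 606. Training set = 12120 - 606 = 11514.

11514


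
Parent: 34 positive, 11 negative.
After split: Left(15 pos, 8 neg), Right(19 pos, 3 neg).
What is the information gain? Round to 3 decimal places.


H(parent) = 0.8024. H(left) = 0.9321, H(right) = 0.5746. Weighted = (23/45)*0.9321 + (22/45)*0.5746 = 0.7573. IG = 0.8024 - 0.7573 = 0.0451, which rounds to 0.045.

0.045


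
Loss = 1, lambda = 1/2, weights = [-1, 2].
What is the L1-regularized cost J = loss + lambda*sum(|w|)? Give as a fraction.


L1 norm = sum(|w|) = 3. J = 1 + 1/2 * 3 = 5/2.

5/2


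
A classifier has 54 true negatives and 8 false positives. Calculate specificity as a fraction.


Specificity = TN / (TN + FP) = 54 / 62 = 27/31.

27/31


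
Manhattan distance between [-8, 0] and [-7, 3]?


d = sum of absolute differences: |-8--7|=1 + |0-3|=3 = 4.

4


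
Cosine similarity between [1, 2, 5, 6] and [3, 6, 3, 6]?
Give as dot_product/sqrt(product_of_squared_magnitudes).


dot = 66. |a|^2 = 66, |b|^2 = 90. cos = 66/sqrt(5940).

66/sqrt(5940)


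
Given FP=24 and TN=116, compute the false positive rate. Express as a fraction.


FPR = FP / (FP + TN) = 24 / 140 = 6/35.

6/35


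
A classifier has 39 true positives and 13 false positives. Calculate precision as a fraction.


Precision = TP / (TP + FP) = 39 / 52 = 3/4.

3/4


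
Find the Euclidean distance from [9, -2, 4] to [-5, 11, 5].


d = sqrt(sum of squared differences). (9--5)^2=196, (-2-11)^2=169, (4-5)^2=1. Sum = 366.

sqrt(366)


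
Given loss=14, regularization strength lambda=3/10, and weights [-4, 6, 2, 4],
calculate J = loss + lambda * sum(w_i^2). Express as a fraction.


L2 sq norm = sum(w^2) = 72. J = 14 + 3/10 * 72 = 178/5.

178/5


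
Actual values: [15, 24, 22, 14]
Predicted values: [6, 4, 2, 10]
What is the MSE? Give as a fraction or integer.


MSE = (1/4) * ((15-6)^2=81 + (24-4)^2=400 + (22-2)^2=400 + (14-10)^2=16). Sum = 897. MSE = 897/4.

897/4


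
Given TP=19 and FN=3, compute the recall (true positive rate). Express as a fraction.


Recall = TP / (TP + FN) = 19 / 22 = 19/22.

19/22


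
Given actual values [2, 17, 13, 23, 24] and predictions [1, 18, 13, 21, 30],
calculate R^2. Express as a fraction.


Mean(y) = 79/5. SS_res = 42. SS_tot = 1594/5. R^2 = 1 - 42/(1594/5) = 692/797.

692/797


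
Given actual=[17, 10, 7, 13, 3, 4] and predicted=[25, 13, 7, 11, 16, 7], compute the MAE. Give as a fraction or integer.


MAE = (1/6) * (|17-25|=8 + |10-13|=3 + |7-7|=0 + |13-11|=2 + |3-16|=13 + |4-7|=3). Sum = 29. MAE = 29/6.

29/6


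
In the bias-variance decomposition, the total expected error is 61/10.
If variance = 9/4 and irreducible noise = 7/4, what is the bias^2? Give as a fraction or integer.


Total error = bias^2 + variance + irreducible noise. So bias^2 = 61/10 - 9/4 - 7/4 = 21/10.

21/10


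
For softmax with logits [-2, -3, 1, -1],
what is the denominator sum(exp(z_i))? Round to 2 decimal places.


Denom = e^-2=0.1353 + e^-3=0.0498 + e^1=2.7183 + e^-1=0.3679. Sum = 3.2713, which rounds to 3.27.

3.27


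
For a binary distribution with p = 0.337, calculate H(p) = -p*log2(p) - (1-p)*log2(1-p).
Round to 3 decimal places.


H = -0.337*log2(0.337) - 0.663*log2(0.663) = 0.922.

0.922


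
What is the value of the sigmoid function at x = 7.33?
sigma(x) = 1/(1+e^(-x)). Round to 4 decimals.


sigma(7.33) = 1/(1+e^(-7.33)) = 1/(1+0.000656) = 1/1.000656 = 0.9993.

0.9993


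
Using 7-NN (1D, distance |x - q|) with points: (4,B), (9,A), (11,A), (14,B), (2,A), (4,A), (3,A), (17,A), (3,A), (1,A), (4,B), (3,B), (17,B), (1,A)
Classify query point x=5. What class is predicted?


Distances: |4-5|=1, |9-5|=4, |11-5|=6, |14-5|=9, |2-5|=3, |4-5|=1, |3-5|=2, |17-5|=12, |3-5|=2, |1-5|=4, |4-5|=1, |3-5|=2, |17-5|=12, |1-5|=4. 7 nearest: (4,A), (4,B), (4,B), (3,A), (3,A), (3,B), (2,A). Counts: {'A': 4, 'B': 3}. Majority class: A.

A


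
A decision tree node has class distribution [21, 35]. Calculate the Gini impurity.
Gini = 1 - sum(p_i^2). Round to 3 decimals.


Total = 56. Proportions: 21/56, 35/56. sum(p_i^2) = 0.5312. Gini = 1 - 0.5312 = 0.4688, which rounds to 0.469.

0.469


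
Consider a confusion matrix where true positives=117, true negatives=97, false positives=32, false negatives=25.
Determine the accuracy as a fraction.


Accuracy = (TP + TN) / (TP + TN + FP + FN) = (117 + 97) / 271 = 214/271.

214/271


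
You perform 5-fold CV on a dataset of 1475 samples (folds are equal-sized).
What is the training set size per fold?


Each validation fold has 1475/5 = 295 samples. Training set = 1475 - 295 = 1180.

1180


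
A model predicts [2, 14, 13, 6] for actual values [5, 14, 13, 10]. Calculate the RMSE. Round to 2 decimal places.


MSE = 6.2500. RMSE = sqrt(6.2500) = 2.50.

2.50


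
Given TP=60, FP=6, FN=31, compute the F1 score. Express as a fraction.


Precision = 60/66 = 10/11. Recall = 60/91 = 60/91. F1 = 2*P*R/(P+R) = 120/157.

120/157


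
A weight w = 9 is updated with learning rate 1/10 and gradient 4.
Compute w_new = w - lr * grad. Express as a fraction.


w_new = 9 - 1/10 * 4 = 9 - 2/5 = 43/5.

43/5


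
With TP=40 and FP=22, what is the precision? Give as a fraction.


Precision = TP / (TP + FP) = 40 / 62 = 20/31.

20/31


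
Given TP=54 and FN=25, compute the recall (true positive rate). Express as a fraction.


Recall = TP / (TP + FN) = 54 / 79 = 54/79.

54/79


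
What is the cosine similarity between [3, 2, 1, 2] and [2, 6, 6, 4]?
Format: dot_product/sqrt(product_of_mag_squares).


dot = 32. |a|^2 = 18, |b|^2 = 92. cos = 32/sqrt(1656).

32/sqrt(1656)


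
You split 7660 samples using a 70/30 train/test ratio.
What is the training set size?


Test set = 7660 * 30% = 2298. Training set = 7660 - 2298 = 5362.

5362


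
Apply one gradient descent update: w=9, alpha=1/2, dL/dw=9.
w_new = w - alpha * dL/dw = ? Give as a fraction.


w_new = 9 - 1/2 * 9 = 9 - 9/2 = 9/2.

9/2


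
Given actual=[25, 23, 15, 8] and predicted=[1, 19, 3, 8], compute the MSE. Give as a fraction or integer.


MSE = (1/4) * ((25-1)^2=576 + (23-19)^2=16 + (15-3)^2=144 + (8-8)^2=0). Sum = 736. MSE = 184.

184


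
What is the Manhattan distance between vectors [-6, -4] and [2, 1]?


d = sum of absolute differences: |-6-2|=8 + |-4-1|=5 = 13.

13


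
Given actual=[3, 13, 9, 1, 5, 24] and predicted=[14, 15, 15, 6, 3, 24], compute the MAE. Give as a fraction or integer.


MAE = (1/6) * (|3-14|=11 + |13-15|=2 + |9-15|=6 + |1-6|=5 + |5-3|=2 + |24-24|=0). Sum = 26. MAE = 13/3.

13/3


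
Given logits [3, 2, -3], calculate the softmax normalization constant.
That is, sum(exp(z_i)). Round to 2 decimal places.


Denom = e^3=20.0855 + e^2=7.3891 + e^-3=0.0498. Sum = 27.5244, which rounds to 27.52.

27.52


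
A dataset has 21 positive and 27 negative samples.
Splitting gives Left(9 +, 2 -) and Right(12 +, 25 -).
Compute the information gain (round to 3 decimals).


H(parent) = 0.9887. H(left) = 0.6840, H(right) = 0.9090. Weighted = (11/48)*0.6840 + (37/48)*0.9090 = 0.8574. IG = 0.9887 - 0.8574 = 0.1313, which rounds to 0.131.

0.131


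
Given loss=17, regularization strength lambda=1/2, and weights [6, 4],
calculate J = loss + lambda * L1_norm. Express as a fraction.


L1 norm = sum(|w|) = 10. J = 17 + 1/2 * 10 = 22.

22


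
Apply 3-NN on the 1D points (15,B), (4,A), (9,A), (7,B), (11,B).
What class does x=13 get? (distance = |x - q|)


Distances: |15-13|=2, |4-13|=9, |9-13|=4, |7-13|=6, |11-13|=2. 3 nearest: (15,B), (11,B), (9,A). Counts: {'B': 2, 'A': 1}. Majority class: B.

B


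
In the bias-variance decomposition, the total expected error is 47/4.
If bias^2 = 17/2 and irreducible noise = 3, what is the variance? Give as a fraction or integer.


Total error = bias^2 + variance + irreducible noise. So variance = 47/4 - 17/2 - 3 = 1/4.

1/4


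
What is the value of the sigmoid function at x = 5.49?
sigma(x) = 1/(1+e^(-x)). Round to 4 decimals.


sigma(5.49) = 1/(1+e^(-5.49)) = 1/(1+0.004128) = 1/1.004128 = 0.9959.

0.9959


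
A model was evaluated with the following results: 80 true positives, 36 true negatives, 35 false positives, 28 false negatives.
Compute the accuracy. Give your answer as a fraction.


Accuracy = (TP + TN) / (TP + TN + FP + FN) = (80 + 36) / 179 = 116/179.

116/179


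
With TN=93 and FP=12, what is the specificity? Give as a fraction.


Specificity = TN / (TN + FP) = 93 / 105 = 31/35.

31/35


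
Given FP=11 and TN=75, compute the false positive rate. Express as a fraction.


FPR = FP / (FP + TN) = 11 / 86 = 11/86.

11/86


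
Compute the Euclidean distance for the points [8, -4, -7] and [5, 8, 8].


d = sqrt(sum of squared differences). (8-5)^2=9, (-4-8)^2=144, (-7-8)^2=225. Sum = 378.

sqrt(378)


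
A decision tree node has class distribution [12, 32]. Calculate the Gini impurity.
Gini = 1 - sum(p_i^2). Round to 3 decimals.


Total = 44. Proportions: 12/44, 32/44. sum(p_i^2) = 0.6033. Gini = 1 - 0.6033 = 0.3967, which rounds to 0.397.

0.397


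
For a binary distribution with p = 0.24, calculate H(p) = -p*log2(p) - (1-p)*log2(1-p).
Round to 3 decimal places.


H = -0.24*log2(0.24) - 0.76*log2(0.76) = 0.795.

0.795


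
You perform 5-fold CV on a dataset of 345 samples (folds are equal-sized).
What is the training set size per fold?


Each validation fold has 345/5 = 69 samples. Training set = 345 - 69 = 276.

276


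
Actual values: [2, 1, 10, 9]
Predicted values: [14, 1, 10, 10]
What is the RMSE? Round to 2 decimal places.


MSE = 36.2500. RMSE = sqrt(36.2500) = 6.02.

6.02


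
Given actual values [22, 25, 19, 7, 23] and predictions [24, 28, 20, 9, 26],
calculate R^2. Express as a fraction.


Mean(y) = 96/5. SS_res = 27. SS_tot = 1024/5. R^2 = 1 - 27/(1024/5) = 889/1024.

889/1024


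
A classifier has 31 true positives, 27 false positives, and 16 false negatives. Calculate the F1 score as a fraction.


Precision = 31/58 = 31/58. Recall = 31/47 = 31/47. F1 = 2*P*R/(P+R) = 62/105.

62/105


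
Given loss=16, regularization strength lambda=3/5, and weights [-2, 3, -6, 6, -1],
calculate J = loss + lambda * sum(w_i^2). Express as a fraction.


L2 sq norm = sum(w^2) = 86. J = 16 + 3/5 * 86 = 338/5.

338/5


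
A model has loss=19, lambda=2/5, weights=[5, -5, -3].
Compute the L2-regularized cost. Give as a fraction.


L2 sq norm = sum(w^2) = 59. J = 19 + 2/5 * 59 = 213/5.

213/5


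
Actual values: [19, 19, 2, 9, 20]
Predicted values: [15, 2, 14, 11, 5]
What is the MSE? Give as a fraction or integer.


MSE = (1/5) * ((19-15)^2=16 + (19-2)^2=289 + (2-14)^2=144 + (9-11)^2=4 + (20-5)^2=225). Sum = 678. MSE = 678/5.

678/5


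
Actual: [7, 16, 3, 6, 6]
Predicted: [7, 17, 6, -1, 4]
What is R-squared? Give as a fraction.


Mean(y) = 38/5. SS_res = 63. SS_tot = 486/5. R^2 = 1 - 63/(486/5) = 19/54.

19/54


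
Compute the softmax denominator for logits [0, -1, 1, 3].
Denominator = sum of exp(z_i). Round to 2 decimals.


Denom = e^0=1.0000 + e^-1=0.3679 + e^1=2.7183 + e^3=20.0855. Sum = 24.1717, which rounds to 24.17.

24.17


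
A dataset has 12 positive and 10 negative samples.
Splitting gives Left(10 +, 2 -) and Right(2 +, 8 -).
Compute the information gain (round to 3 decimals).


H(parent) = 0.9940. H(left) = 0.6500, H(right) = 0.7219. Weighted = (12/22)*0.6500 + (10/22)*0.7219 = 0.6827. IG = 0.9940 - 0.6827 = 0.3113, which rounds to 0.311.

0.311


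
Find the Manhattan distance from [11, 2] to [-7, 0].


d = sum of absolute differences: |11--7|=18 + |2-0|=2 = 20.

20


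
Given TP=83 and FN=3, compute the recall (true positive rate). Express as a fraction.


Recall = TP / (TP + FN) = 83 / 86 = 83/86.

83/86


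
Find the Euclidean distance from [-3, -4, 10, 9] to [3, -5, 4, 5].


d = sqrt(sum of squared differences). (-3-3)^2=36, (-4--5)^2=1, (10-4)^2=36, (9-5)^2=16. Sum = 89.

sqrt(89)


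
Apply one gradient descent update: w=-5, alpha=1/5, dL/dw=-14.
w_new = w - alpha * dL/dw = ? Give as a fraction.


w_new = -5 - 1/5 * -14 = -5 - -14/5 = -11/5.

-11/5


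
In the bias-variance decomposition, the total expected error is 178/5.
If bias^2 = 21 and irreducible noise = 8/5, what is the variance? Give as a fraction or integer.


Total error = bias^2 + variance + irreducible noise. So variance = 178/5 - 21 - 8/5 = 13.

13


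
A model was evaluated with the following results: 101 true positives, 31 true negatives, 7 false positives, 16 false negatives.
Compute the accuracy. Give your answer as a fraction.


Accuracy = (TP + TN) / (TP + TN + FP + FN) = (101 + 31) / 155 = 132/155.

132/155


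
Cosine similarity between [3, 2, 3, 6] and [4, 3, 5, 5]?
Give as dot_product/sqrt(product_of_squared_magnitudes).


dot = 63. |a|^2 = 58, |b|^2 = 75. cos = 63/sqrt(4350).

63/sqrt(4350)


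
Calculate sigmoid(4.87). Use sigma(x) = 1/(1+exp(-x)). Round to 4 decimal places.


sigma(4.87) = 1/(1+e^(-4.87)) = 1/(1+0.007673) = 1/1.007673 = 0.9924.

0.9924


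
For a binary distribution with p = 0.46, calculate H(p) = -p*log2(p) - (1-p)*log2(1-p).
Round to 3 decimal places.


H = -0.46*log2(0.46) - 0.54*log2(0.54) = 0.995.

0.995


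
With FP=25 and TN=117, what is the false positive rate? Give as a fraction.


FPR = FP / (FP + TN) = 25 / 142 = 25/142.

25/142


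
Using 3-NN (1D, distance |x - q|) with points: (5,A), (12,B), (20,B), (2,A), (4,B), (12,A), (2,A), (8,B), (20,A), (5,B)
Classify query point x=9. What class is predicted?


Distances: |5-9|=4, |12-9|=3, |20-9|=11, |2-9|=7, |4-9|=5, |12-9|=3, |2-9|=7, |8-9|=1, |20-9|=11, |5-9|=4. 3 nearest: (8,B), (12,A), (12,B). Counts: {'B': 2, 'A': 1}. Majority class: B.

B


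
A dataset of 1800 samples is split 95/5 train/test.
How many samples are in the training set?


Test set = 1800 * 5% = 90. Training set = 1800 - 90 = 1710.

1710


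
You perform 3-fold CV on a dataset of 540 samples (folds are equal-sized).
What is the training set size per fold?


Each validation fold has 540/3 = 180 samples. Training set = 540 - 180 = 360.

360


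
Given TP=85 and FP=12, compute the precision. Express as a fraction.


Precision = TP / (TP + FP) = 85 / 97 = 85/97.

85/97


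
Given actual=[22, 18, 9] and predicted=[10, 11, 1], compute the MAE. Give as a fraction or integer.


MAE = (1/3) * (|22-10|=12 + |18-11|=7 + |9-1|=8). Sum = 27. MAE = 9.

9


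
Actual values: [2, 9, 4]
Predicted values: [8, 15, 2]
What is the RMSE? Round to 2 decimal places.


MSE = 25.3333. RMSE = sqrt(25.3333) = 5.03.

5.03


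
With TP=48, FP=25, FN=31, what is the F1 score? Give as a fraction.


Precision = 48/73 = 48/73. Recall = 48/79 = 48/79. F1 = 2*P*R/(P+R) = 12/19.

12/19


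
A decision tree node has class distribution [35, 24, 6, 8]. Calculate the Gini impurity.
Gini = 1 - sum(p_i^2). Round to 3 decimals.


Total = 73. Proportions: 35/73, 24/73, 6/73, 8/73. sum(p_i^2) = 0.3567. Gini = 1 - 0.3567 = 0.6433, which rounds to 0.643.

0.643


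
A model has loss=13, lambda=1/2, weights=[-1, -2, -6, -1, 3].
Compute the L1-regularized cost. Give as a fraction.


L1 norm = sum(|w|) = 13. J = 13 + 1/2 * 13 = 39/2.

39/2


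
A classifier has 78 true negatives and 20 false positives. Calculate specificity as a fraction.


Specificity = TN / (TN + FP) = 78 / 98 = 39/49.

39/49


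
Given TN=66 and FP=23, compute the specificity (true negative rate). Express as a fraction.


Specificity = TN / (TN + FP) = 66 / 89 = 66/89.

66/89


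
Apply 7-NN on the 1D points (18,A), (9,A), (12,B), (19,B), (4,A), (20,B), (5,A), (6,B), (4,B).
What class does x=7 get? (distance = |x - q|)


Distances: |18-7|=11, |9-7|=2, |12-7|=5, |19-7|=12, |4-7|=3, |20-7|=13, |5-7|=2, |6-7|=1, |4-7|=3. 7 nearest: (6,B), (9,A), (5,A), (4,A), (4,B), (12,B), (18,A). Counts: {'B': 3, 'A': 4}. Majority class: A.

A


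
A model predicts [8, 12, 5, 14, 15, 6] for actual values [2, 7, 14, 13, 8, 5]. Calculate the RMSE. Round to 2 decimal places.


MSE = 32.1667. RMSE = sqrt(32.1667) = 5.67.

5.67


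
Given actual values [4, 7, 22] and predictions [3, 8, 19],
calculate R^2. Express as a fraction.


Mean(y) = 11. SS_res = 11. SS_tot = 186. R^2 = 1 - 11/(186) = 175/186.

175/186


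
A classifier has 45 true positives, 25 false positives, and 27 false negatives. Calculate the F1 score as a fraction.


Precision = 45/70 = 9/14. Recall = 45/72 = 5/8. F1 = 2*P*R/(P+R) = 45/71.

45/71


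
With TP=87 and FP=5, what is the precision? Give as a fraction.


Precision = TP / (TP + FP) = 87 / 92 = 87/92.

87/92


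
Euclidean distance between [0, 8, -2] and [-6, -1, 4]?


d = sqrt(sum of squared differences). (0--6)^2=36, (8--1)^2=81, (-2-4)^2=36. Sum = 153.

sqrt(153)


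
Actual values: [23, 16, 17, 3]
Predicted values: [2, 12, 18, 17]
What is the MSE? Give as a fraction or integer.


MSE = (1/4) * ((23-2)^2=441 + (16-12)^2=16 + (17-18)^2=1 + (3-17)^2=196). Sum = 654. MSE = 327/2.

327/2


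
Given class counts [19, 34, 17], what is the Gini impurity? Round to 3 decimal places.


Total = 70. Proportions: 19/70, 34/70, 17/70. sum(p_i^2) = 0.3686. Gini = 1 - 0.3686 = 0.6314, which rounds to 0.631.

0.631


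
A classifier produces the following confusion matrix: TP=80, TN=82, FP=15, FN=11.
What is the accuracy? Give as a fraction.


Accuracy = (TP + TN) / (TP + TN + FP + FN) = (80 + 82) / 188 = 81/94.

81/94


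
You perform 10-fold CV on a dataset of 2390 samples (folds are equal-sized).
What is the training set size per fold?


Each validation fold has 2390/10 = 239 samples. Training set = 2390 - 239 = 2151.

2151


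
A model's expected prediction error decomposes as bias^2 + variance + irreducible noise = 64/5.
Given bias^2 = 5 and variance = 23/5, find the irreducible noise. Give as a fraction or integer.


Total error = bias^2 + variance + irreducible noise. So irreducible noise = 64/5 - 5 - 23/5 = 16/5.

16/5


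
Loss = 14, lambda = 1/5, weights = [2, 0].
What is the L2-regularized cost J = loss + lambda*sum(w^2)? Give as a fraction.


L2 sq norm = sum(w^2) = 4. J = 14 + 1/5 * 4 = 74/5.

74/5


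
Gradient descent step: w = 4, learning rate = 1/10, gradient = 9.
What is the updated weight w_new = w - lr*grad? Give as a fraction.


w_new = 4 - 1/10 * 9 = 4 - 9/10 = 31/10.

31/10


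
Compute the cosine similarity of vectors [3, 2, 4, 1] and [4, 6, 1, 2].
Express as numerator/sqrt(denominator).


dot = 30. |a|^2 = 30, |b|^2 = 57. cos = 30/sqrt(1710).

30/sqrt(1710)


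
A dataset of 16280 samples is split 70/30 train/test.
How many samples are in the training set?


Test set = 16280 * 30% = 4884. Training set = 16280 - 4884 = 11396.

11396


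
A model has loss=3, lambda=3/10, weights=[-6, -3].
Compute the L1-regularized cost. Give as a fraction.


L1 norm = sum(|w|) = 9. J = 3 + 3/10 * 9 = 57/10.

57/10


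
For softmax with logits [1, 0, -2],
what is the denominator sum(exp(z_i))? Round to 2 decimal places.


Denom = e^1=2.7183 + e^0=1.0000 + e^-2=0.1353. Sum = 3.8536, which rounds to 3.85.

3.85


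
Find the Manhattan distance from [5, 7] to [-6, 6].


d = sum of absolute differences: |5--6|=11 + |7-6|=1 = 12.

12


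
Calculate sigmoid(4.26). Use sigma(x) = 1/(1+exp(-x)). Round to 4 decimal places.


sigma(4.26) = 1/(1+e^(-4.26)) = 1/(1+0.014122) = 1/1.014122 = 0.9861.

0.9861


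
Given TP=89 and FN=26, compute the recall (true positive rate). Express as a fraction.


Recall = TP / (TP + FN) = 89 / 115 = 89/115.

89/115


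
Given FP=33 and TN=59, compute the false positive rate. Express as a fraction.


FPR = FP / (FP + TN) = 33 / 92 = 33/92.

33/92


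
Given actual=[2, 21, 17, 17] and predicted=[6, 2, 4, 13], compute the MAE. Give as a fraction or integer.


MAE = (1/4) * (|2-6|=4 + |21-2|=19 + |17-4|=13 + |17-13|=4). Sum = 40. MAE = 10.

10


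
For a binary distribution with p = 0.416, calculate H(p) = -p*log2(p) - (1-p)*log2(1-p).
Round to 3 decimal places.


H = -0.416*log2(0.416) - 0.584*log2(0.584) = 0.980.

0.980


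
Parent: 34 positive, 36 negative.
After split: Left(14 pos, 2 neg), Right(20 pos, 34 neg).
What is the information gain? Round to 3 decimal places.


H(parent) = 0.9994. H(left) = 0.5436, H(right) = 0.9510. Weighted = (16/70)*0.5436 + (54/70)*0.9510 = 0.8579. IG = 0.9994 - 0.8579 = 0.1415, which rounds to 0.142.

0.142


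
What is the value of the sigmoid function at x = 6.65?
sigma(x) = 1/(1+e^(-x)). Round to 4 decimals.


sigma(6.65) = 1/(1+e^(-6.65)) = 1/(1+0.001294) = 1/1.001294 = 0.9987.

0.9987


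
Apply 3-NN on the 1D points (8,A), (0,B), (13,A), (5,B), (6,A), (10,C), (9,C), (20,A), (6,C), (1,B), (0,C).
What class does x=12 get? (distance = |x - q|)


Distances: |8-12|=4, |0-12|=12, |13-12|=1, |5-12|=7, |6-12|=6, |10-12|=2, |9-12|=3, |20-12|=8, |6-12|=6, |1-12|=11, |0-12|=12. 3 nearest: (13,A), (10,C), (9,C). Counts: {'A': 1, 'C': 2}. Majority class: C.

C


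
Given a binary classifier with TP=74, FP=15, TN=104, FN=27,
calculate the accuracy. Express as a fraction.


Accuracy = (TP + TN) / (TP + TN + FP + FN) = (74 + 104) / 220 = 89/110.

89/110


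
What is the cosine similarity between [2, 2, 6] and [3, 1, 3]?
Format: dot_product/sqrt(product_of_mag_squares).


dot = 26. |a|^2 = 44, |b|^2 = 19. cos = 26/sqrt(836).

26/sqrt(836)


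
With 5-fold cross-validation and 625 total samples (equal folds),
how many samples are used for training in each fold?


Each validation fold has 625/5 = 125 samples. Training set = 625 - 125 = 500.

500


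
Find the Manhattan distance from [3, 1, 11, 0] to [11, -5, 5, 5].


d = sum of absolute differences: |3-11|=8 + |1--5|=6 + |11-5|=6 + |0-5|=5 = 25.

25


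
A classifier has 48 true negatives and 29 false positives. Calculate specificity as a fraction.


Specificity = TN / (TN + FP) = 48 / 77 = 48/77.

48/77


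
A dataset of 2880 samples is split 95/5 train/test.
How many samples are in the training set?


Test set = 2880 * 5% = 144. Training set = 2880 - 144 = 2736.

2736


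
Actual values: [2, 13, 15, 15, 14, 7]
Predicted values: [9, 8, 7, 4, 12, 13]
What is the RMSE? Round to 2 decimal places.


MSE = 49.8333. RMSE = sqrt(49.8333) = 7.06.

7.06


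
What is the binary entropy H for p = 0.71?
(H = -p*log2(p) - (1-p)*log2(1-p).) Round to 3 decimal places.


H = -0.71*log2(0.71) - 0.29*log2(0.29) = 0.869.

0.869


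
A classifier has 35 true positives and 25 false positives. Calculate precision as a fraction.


Precision = TP / (TP + FP) = 35 / 60 = 7/12.

7/12


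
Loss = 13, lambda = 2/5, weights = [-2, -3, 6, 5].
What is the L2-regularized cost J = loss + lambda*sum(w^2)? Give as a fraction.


L2 sq norm = sum(w^2) = 74. J = 13 + 2/5 * 74 = 213/5.

213/5


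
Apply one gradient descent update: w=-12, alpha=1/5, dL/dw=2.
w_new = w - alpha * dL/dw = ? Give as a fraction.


w_new = -12 - 1/5 * 2 = -12 - 2/5 = -62/5.

-62/5


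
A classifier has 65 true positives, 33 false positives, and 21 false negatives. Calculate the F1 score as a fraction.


Precision = 65/98 = 65/98. Recall = 65/86 = 65/86. F1 = 2*P*R/(P+R) = 65/92.

65/92


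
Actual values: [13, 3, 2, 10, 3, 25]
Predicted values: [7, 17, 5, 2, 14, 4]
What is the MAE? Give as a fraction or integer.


MAE = (1/6) * (|13-7|=6 + |3-17|=14 + |2-5|=3 + |10-2|=8 + |3-14|=11 + |25-4|=21). Sum = 63. MAE = 21/2.

21/2


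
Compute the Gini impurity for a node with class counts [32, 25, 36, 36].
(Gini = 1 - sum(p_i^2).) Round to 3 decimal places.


Total = 129. Proportions: 32/129, 25/129, 36/129, 36/129. sum(p_i^2) = 0.2549. Gini = 1 - 0.2549 = 0.7451, which rounds to 0.745.

0.745


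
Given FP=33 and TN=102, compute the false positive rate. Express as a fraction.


FPR = FP / (FP + TN) = 33 / 135 = 11/45.

11/45


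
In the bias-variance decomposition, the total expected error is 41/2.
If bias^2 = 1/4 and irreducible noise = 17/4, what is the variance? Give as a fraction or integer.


Total error = bias^2 + variance + irreducible noise. So variance = 41/2 - 1/4 - 17/4 = 16.

16


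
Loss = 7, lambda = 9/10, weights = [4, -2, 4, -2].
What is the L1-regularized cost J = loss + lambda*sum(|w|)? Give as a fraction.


L1 norm = sum(|w|) = 12. J = 7 + 9/10 * 12 = 89/5.

89/5


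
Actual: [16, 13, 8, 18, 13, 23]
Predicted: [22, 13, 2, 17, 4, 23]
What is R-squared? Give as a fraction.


Mean(y) = 91/6. SS_res = 154. SS_tot = 785/6. R^2 = 1 - 154/(785/6) = -139/785.

-139/785


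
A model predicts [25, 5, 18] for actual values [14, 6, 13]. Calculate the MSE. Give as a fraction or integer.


MSE = (1/3) * ((14-25)^2=121 + (6-5)^2=1 + (13-18)^2=25). Sum = 147. MSE = 49.

49


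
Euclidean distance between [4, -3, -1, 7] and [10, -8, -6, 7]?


d = sqrt(sum of squared differences). (4-10)^2=36, (-3--8)^2=25, (-1--6)^2=25, (7-7)^2=0. Sum = 86.

sqrt(86)


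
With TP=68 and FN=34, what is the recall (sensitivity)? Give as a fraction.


Recall = TP / (TP + FN) = 68 / 102 = 2/3.

2/3


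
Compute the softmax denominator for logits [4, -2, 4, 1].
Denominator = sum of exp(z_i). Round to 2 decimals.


Denom = e^4=54.5982 + e^-2=0.1353 + e^4=54.5982 + e^1=2.7183. Sum = 112.0500, which rounds to 112.05.

112.05


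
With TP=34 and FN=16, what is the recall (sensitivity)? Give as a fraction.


Recall = TP / (TP + FN) = 34 / 50 = 17/25.

17/25


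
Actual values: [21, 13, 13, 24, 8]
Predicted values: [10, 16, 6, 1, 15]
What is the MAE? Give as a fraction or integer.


MAE = (1/5) * (|21-10|=11 + |13-16|=3 + |13-6|=7 + |24-1|=23 + |8-15|=7). Sum = 51. MAE = 51/5.

51/5


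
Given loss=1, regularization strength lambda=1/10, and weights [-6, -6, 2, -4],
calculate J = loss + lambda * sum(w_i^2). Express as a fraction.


L2 sq norm = sum(w^2) = 92. J = 1 + 1/10 * 92 = 51/5.

51/5


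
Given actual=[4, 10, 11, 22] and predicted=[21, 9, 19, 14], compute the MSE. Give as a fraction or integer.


MSE = (1/4) * ((4-21)^2=289 + (10-9)^2=1 + (11-19)^2=64 + (22-14)^2=64). Sum = 418. MSE = 209/2.

209/2


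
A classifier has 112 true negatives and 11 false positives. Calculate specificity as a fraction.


Specificity = TN / (TN + FP) = 112 / 123 = 112/123.

112/123


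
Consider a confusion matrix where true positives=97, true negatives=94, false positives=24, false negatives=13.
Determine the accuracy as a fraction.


Accuracy = (TP + TN) / (TP + TN + FP + FN) = (97 + 94) / 228 = 191/228.

191/228


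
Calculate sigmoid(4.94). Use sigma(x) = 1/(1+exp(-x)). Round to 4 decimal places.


sigma(4.94) = 1/(1+e^(-4.94)) = 1/(1+0.007155) = 1/1.007155 = 0.9929.

0.9929


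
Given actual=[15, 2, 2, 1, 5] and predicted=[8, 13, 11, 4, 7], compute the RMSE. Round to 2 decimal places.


MSE = 52.8000. RMSE = sqrt(52.8000) = 7.27.

7.27


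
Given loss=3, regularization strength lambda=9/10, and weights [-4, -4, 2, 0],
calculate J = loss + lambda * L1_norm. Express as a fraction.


L1 norm = sum(|w|) = 10. J = 3 + 9/10 * 10 = 12.

12


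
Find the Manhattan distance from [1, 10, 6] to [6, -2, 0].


d = sum of absolute differences: |1-6|=5 + |10--2|=12 + |6-0|=6 = 23.

23


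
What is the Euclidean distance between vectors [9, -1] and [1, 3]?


d = sqrt(sum of squared differences). (9-1)^2=64, (-1-3)^2=16. Sum = 80.

sqrt(80)


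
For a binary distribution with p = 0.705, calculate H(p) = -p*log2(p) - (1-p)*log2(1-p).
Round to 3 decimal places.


H = -0.705*log2(0.705) - 0.295*log2(0.295) = 0.875.

0.875


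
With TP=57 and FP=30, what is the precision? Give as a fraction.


Precision = TP / (TP + FP) = 57 / 87 = 19/29.

19/29


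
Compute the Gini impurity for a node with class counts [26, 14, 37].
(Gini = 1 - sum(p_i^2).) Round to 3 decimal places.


Total = 77. Proportions: 26/77, 14/77, 37/77. sum(p_i^2) = 0.3780. Gini = 1 - 0.3780 = 0.6220, which rounds to 0.622.

0.622


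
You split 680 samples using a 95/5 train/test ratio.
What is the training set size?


Test set = 680 * 5% = 34. Training set = 680 - 34 = 646.

646


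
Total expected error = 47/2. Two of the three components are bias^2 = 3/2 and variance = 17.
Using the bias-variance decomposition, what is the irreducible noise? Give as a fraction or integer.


Total error = bias^2 + variance + irreducible noise. So irreducible noise = 47/2 - 3/2 - 17 = 5.

5


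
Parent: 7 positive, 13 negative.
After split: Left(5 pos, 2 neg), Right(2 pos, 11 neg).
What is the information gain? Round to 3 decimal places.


H(parent) = 0.9341. H(left) = 0.8631, H(right) = 0.6194. Weighted = (7/20)*0.8631 + (13/20)*0.6194 = 0.7047. IG = 0.9341 - 0.7047 = 0.2294, which rounds to 0.229.

0.229


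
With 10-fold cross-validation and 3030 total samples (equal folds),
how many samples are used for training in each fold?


Each validation fold has 3030/10 = 303 samples. Training set = 3030 - 303 = 2727.

2727


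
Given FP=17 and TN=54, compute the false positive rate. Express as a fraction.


FPR = FP / (FP + TN) = 17 / 71 = 17/71.

17/71


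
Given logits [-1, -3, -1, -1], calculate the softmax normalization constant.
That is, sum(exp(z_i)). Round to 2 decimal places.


Denom = e^-1=0.3679 + e^-3=0.0498 + e^-1=0.3679 + e^-1=0.3679. Sum = 1.1535, which rounds to 1.15.

1.15


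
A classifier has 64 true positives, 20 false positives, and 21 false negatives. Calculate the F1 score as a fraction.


Precision = 64/84 = 16/21. Recall = 64/85 = 64/85. F1 = 2*P*R/(P+R) = 128/169.

128/169


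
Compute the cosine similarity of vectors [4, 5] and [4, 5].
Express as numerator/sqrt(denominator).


dot = 41. |a|^2 = 41, |b|^2 = 41. cos = 41/sqrt(1681).

41/sqrt(1681)


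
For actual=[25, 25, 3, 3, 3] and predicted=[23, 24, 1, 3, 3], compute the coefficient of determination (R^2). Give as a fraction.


Mean(y) = 59/5. SS_res = 9. SS_tot = 2904/5. R^2 = 1 - 9/(2904/5) = 953/968.

953/968


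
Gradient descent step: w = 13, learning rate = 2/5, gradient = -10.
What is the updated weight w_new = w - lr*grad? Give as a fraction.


w_new = 13 - 2/5 * -10 = 13 - -4 = 17.

17


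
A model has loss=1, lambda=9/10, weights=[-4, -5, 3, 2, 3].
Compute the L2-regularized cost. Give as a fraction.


L2 sq norm = sum(w^2) = 63. J = 1 + 9/10 * 63 = 577/10.

577/10


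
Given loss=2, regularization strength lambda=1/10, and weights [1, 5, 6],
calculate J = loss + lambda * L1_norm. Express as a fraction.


L1 norm = sum(|w|) = 12. J = 2 + 1/10 * 12 = 16/5.

16/5


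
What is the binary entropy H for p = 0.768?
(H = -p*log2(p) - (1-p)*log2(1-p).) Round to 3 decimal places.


H = -0.768*log2(0.768) - 0.232*log2(0.232) = 0.781.

0.781


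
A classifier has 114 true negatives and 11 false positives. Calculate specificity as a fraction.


Specificity = TN / (TN + FP) = 114 / 125 = 114/125.

114/125


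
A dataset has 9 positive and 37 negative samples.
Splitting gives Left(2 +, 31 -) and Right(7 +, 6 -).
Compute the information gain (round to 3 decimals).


H(parent) = 0.7131. H(left) = 0.3298, H(right) = 0.9957. Weighted = (33/46)*0.3298 + (13/46)*0.9957 = 0.5180. IG = 0.7131 - 0.5180 = 0.1951, which rounds to 0.195.

0.195


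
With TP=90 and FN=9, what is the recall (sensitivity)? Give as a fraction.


Recall = TP / (TP + FN) = 90 / 99 = 10/11.

10/11


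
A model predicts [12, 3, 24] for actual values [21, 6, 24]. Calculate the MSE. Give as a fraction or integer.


MSE = (1/3) * ((21-12)^2=81 + (6-3)^2=9 + (24-24)^2=0). Sum = 90. MSE = 30.

30


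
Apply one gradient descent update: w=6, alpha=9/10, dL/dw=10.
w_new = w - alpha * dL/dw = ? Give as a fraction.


w_new = 6 - 9/10 * 10 = 6 - 9 = -3.

-3


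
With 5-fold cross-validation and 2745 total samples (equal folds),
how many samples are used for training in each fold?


Each validation fold has 2745/5 = 549 samples. Training set = 2745 - 549 = 2196.

2196


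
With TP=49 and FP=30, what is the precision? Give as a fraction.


Precision = TP / (TP + FP) = 49 / 79 = 49/79.

49/79


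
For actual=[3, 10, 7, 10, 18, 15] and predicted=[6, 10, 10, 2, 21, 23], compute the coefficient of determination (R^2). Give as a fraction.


Mean(y) = 21/2. SS_res = 155. SS_tot = 291/2. R^2 = 1 - 155/(291/2) = -19/291.

-19/291


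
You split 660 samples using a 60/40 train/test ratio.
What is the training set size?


Test set = 660 * 40% = 264. Training set = 660 - 264 = 396.

396


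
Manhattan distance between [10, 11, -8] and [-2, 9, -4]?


d = sum of absolute differences: |10--2|=12 + |11-9|=2 + |-8--4|=4 = 18.

18


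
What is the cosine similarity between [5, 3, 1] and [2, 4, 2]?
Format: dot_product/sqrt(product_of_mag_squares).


dot = 24. |a|^2 = 35, |b|^2 = 24. cos = 24/sqrt(840).

24/sqrt(840)


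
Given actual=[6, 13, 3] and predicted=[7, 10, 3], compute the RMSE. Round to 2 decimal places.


MSE = 3.3333. RMSE = sqrt(3.3333) = 1.83.

1.83


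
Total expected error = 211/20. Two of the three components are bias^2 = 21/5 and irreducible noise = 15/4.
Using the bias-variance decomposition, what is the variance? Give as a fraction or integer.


Total error = bias^2 + variance + irreducible noise. So variance = 211/20 - 21/5 - 15/4 = 13/5.

13/5


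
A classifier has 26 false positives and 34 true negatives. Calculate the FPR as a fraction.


FPR = FP / (FP + TN) = 26 / 60 = 13/30.

13/30


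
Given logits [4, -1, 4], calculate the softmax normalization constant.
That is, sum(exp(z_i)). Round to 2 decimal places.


Denom = e^4=54.5982 + e^-1=0.3679 + e^4=54.5982. Sum = 109.5643, which rounds to 109.56.

109.56


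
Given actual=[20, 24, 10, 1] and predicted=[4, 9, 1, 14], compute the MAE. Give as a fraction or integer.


MAE = (1/4) * (|20-4|=16 + |24-9|=15 + |10-1|=9 + |1-14|=13). Sum = 53. MAE = 53/4.

53/4


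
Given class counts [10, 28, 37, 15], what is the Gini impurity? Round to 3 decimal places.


Total = 90. Proportions: 10/90, 28/90, 37/90, 15/90. sum(p_i^2) = 0.3059. Gini = 1 - 0.3059 = 0.6941, which rounds to 0.694.

0.694


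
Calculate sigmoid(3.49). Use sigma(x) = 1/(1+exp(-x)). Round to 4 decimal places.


sigma(3.49) = 1/(1+e^(-3.49)) = 1/(1+0.030501) = 1/1.030501 = 0.9704.

0.9704


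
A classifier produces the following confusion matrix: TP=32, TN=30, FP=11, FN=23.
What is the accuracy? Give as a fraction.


Accuracy = (TP + TN) / (TP + TN + FP + FN) = (32 + 30) / 96 = 31/48.

31/48


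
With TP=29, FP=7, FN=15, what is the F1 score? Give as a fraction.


Precision = 29/36 = 29/36. Recall = 29/44 = 29/44. F1 = 2*P*R/(P+R) = 29/40.

29/40


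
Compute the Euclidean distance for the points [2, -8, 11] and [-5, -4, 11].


d = sqrt(sum of squared differences). (2--5)^2=49, (-8--4)^2=16, (11-11)^2=0. Sum = 65.

sqrt(65)


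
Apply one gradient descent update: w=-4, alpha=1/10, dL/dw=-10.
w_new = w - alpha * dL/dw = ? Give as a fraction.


w_new = -4 - 1/10 * -10 = -4 - -1 = -3.

-3


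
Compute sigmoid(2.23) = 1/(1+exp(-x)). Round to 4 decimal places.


sigma(2.23) = 1/(1+e^(-2.23)) = 1/(1+0.107528) = 1/1.107528 = 0.9029.

0.9029


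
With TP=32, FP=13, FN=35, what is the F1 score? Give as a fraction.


Precision = 32/45 = 32/45. Recall = 32/67 = 32/67. F1 = 2*P*R/(P+R) = 4/7.

4/7


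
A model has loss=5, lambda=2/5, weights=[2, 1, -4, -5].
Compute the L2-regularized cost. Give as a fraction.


L2 sq norm = sum(w^2) = 46. J = 5 + 2/5 * 46 = 117/5.

117/5


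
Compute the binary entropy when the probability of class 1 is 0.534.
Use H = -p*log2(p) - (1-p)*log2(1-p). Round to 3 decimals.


H = -0.534*log2(0.534) - 0.466*log2(0.466) = 0.997.

0.997


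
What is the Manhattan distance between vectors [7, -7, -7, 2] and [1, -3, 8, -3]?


d = sum of absolute differences: |7-1|=6 + |-7--3|=4 + |-7-8|=15 + |2--3|=5 = 30.

30


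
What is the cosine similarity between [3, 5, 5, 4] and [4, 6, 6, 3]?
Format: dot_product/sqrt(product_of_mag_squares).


dot = 84. |a|^2 = 75, |b|^2 = 97. cos = 84/sqrt(7275).

84/sqrt(7275)


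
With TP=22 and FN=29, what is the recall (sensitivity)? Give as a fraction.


Recall = TP / (TP + FN) = 22 / 51 = 22/51.

22/51


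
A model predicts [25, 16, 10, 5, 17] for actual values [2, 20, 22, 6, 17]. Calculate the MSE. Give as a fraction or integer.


MSE = (1/5) * ((2-25)^2=529 + (20-16)^2=16 + (22-10)^2=144 + (6-5)^2=1 + (17-17)^2=0). Sum = 690. MSE = 138.

138


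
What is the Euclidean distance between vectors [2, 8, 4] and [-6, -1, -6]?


d = sqrt(sum of squared differences). (2--6)^2=64, (8--1)^2=81, (4--6)^2=100. Sum = 245.

sqrt(245)


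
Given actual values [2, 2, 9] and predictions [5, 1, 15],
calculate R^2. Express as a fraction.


Mean(y) = 13/3. SS_res = 46. SS_tot = 98/3. R^2 = 1 - 46/(98/3) = -20/49.

-20/49


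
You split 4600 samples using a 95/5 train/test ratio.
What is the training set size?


Test set = 4600 * 5% = 230. Training set = 4600 - 230 = 4370.

4370
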